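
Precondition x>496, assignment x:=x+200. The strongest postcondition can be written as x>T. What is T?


Formula: sp(P, x:=E) = exists old_x. (x = E[old_x/x]) AND P[old_x/x] (old_x is the value of x before the assignment; eliminate old_x by solving x = E[old_x/x] for old_x)
Step 1: Precondition P: x>496, i.e. old_x > 496
Step 2: Assignment gives x = old_x + 200, so old_x = x - 200
Step 3: Substitute into P: x - 200 > 496
Step 4: Simplify: x > 496+200 = 696

696


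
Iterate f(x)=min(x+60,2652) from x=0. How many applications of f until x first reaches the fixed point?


Step 1: x=0, cap=2652, increment=60
Step 2: x grows by 60 each step until capped at 2652; fixed point is x=2652
Step 3: iterations = ceil(2652/60) = 45

45


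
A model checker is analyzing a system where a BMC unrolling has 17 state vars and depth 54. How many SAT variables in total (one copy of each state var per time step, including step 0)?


BMC unrolls to depth k, creating one copy of each state var for steps 0..k.
Step count = 54 + 1 = 55 (steps 0 through 54)
Vars per step = 17
Total = 17 * 55 = 935

935


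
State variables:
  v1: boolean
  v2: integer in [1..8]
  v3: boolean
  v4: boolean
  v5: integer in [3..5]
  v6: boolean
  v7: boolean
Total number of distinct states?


State space = product of domain sizes of all variables.
Domain sizes:
  v1 (boolean): 2
  v2 (integer in [1..8]): 8
  v3 (boolean): 2
  v4 (boolean): 2
  v5 (integer in [3..5]): 3
  v6 (boolean): 2
  v7 (boolean): 2
Product = 2 * 8 * 2 * 2 * 3 * 2 * 2 = 768

768


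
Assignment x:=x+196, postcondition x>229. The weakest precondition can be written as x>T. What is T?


Formula: wp(x:=E, P) = P[E/x] (substitute E for x in postcondition)
Step 1: Postcondition: x>229
Step 2: Substitute x+196 for x: x+196>229
Step 3: Solve for x: x > 229-196 = 33

33


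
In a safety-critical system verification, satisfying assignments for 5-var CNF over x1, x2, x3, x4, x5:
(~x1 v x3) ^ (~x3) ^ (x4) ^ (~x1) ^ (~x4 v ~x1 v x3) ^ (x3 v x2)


CNF with 6 clauses over 5 vars (32 assignments).
An assignment satisfies CNF iff every clause has >=1 true literal.
Check each row (bits = x1,x2,x3,x4,x5; clause T/F shown):
  row 0 [00000]: clauses=TTFTTF -> 0
  row 1 [00001]: clauses=TTFTTF -> 0
  row 2 [00010]: clauses=TTTTTF -> 0
  row 3 [00011]: clauses=TTTTTF -> 0
  row 4 [00100]: clauses=TFFTTT -> 0
  row 5 [00101]: clauses=TFFTTT -> 0
  row 6 [00110]: clauses=TFTTTT -> 0
  row 7 [00111]: clauses=TFTTTT -> 0
  row 8 [01000]: clauses=TTFTTT -> 0
  row 9 [01001]: clauses=TTFTTT -> 0
  row 10 [01010]: clauses=TTTTTT -> 1
  row 11 [01011]: clauses=TTTTTT -> 1
  row 12 [01100]: clauses=TFFTTT -> 0
  row 13 [01101]: clauses=TFFTTT -> 0
  row 14 [01110]: clauses=TFTTTT -> 0
  row 15 [01111]: clauses=TFTTTT -> 0
  row 16 [10000]: clauses=FTFFTF -> 0
  row 17 [10001]: clauses=FTFFTF -> 0
  row 18 [10010]: clauses=FTTFFF -> 0
  row 19 [10011]: clauses=FTTFFF -> 0
  row 20 [10100]: clauses=TFFFTT -> 0
  row 21 [10101]: clauses=TFFFTT -> 0
  row 22 [10110]: clauses=TFTFTT -> 0
  row 23 [10111]: clauses=TFTFTT -> 0
  row 24 [11000]: clauses=FTFFTT -> 0
  row 25 [11001]: clauses=FTFFTT -> 0
  row 26 [11010]: clauses=FTTFFT -> 0
  row 27 [11011]: clauses=FTTFFT -> 0
  row 28 [11100]: clauses=TFFFTT -> 0
  row 29 [11101]: clauses=TFFFTT -> 0
  row 30 [11110]: clauses=TFTFTT -> 0
  row 31 [11111]: clauses=TFTFTT -> 0
Full result column, 8 rows per line (x1,x2 fixed per line; x3,x4,x5 runs 000..111 left to right):
  rows 0-7 [x1,x2=00]: 00000000  (ones: 0)
  rows 8-15 [x1,x2=01]: 00110000  (ones: 2)
  rows 16-23 [x1,x2=10]: 00000000  (ones: 0)
  rows 24-31 [x1,x2=11]: 00000000  (ones: 0)
Satisfying assignments = 0+2+0+0 = 2

2


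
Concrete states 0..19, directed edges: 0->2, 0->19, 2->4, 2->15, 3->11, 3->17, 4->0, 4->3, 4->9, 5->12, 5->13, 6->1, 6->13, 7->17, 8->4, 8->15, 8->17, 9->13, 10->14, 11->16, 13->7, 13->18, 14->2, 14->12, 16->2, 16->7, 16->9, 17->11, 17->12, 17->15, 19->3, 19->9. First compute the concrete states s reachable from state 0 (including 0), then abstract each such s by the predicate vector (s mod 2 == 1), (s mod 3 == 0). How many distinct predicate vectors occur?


BFS from 0:
Concrete reachable: {0, 2, 3, 4, 7, 9, 11, 12, 13, 15, 16, 17, 18, 19}
Abstract via predicates (s mod 2 == 1), (s mod 3 == 0):
  (0,0) <- {2, 4, 16}
  (0,1) <- {0, 12, 18}
  (1,0) <- {7, 11, 13, 17, 19}
  (1,1) <- {3, 9, 15}
Distinct abstract states = 4

4


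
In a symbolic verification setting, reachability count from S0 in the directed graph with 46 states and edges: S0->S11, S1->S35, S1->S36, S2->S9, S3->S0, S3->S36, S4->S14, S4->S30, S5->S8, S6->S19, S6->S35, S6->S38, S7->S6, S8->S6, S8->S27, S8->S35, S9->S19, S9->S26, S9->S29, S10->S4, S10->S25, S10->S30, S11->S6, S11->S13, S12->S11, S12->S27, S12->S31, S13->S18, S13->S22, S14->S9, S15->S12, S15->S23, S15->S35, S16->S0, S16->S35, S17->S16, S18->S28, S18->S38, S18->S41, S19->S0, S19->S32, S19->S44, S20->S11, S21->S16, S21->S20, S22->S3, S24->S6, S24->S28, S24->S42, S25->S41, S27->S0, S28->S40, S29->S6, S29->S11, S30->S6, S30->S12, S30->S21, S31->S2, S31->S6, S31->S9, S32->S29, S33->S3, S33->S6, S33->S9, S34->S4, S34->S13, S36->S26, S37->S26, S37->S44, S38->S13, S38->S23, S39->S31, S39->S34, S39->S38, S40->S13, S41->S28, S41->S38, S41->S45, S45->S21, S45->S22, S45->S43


BFS from S0:
  layer 0: {S0}
  layer 1: {S11}
  layer 2: {S6, S13}
  layer 3: {S18, S19, S22, S35, S38}
  layer 4: {S3, S23, S28, S32, S41, S44}
  layer 5: {S29, S36, S40, S45}
  layer 6: {S21, S26, S43}
  layer 7: {S16, S20}
Reachable set: {S0, S3, S6, S11, S13, S16, S18, S19, S20, S21, S22, S23, S26, S28, S29, S32, S35, S36, S38, S40, S41, S43, S44, S45}
Count = 24

24


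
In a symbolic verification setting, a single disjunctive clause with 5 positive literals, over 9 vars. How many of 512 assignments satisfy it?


Step 1: Total=2^9=512
Step 2: Unsat when all 5 false: 2^4=16
Step 3: Sat=512-16=496

496


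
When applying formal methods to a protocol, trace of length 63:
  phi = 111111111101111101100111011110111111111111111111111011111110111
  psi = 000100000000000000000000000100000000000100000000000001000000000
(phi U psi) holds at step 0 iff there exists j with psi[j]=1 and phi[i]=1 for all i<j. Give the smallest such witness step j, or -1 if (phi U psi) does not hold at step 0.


(phi U psi) at 0: need smallest j with psi[j]=1 and phi[i]=1 for all i in [0,j).
Scan from step 0:
  step 0: phi=1, psi=0 -> continue
  step 1: phi=1, psi=0 -> continue
  step 2: phi=1, psi=0 -> continue
  step 3: psi=1 and phi held for [0,3) -> witness found
Witness step = 3

3


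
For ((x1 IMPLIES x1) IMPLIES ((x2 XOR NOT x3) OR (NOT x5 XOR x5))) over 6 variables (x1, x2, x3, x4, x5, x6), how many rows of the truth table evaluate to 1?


Formula: ((x1 IMPLIES x1) IMPLIES ((x2 XOR NOT x3) OR (NOT x5 XOR x5))) over 6 vars (64 rows)
Evaluate each row (x1, x2, x3, x4, x5, x6 as bits, MSB first):
  row 0 [000000]: ((0 IMPLIES 0) IMPLIES ((0 XOR NOT 0) OR (NOT 0 XOR 0))) -> 1
  row 1 [000001]: ((0 IMPLIES 0) IMPLIES ((0 XOR NOT 0) OR (NOT 0 XOR 0))) -> 1
  row 2 [000010]: ((0 IMPLIES 0) IMPLIES ((0 XOR NOT 0) OR (NOT 1 XOR 1))) -> 1
  row 3 [000011]: ((0 IMPLIES 0) IMPLIES ((0 XOR NOT 0) OR (NOT 1 XOR 1))) -> 1
  row 4 [000100]: ((0 IMPLIES 0) IMPLIES ((0 XOR NOT 0) OR (NOT 0 XOR 0))) -> 1
  (every remaining row is evaluated the same way; all 64 results are listed next)
Full result column, 8 rows per line (x1,x2,x3 fixed per line; x4,x5,x6 runs 000..111 left to right):
  rows 0-7 [x1,x2,x3=000]: 11111111  (ones: 8)
  rows 8-15 [x1,x2,x3=001]: 11111111  (ones: 8)
  rows 16-23 [x1,x2,x3=010]: 11111111  (ones: 8)
  rows 24-31 [x1,x2,x3=011]: 11111111  (ones: 8)
  rows 32-39 [x1,x2,x3=100]: 11111111  (ones: 8)
  rows 40-47 [x1,x2,x3=101]: 11111111  (ones: 8)
  rows 48-55 [x1,x2,x3=110]: 11111111  (ones: 8)
  rows 56-63 [x1,x2,x3=111]: 11111111  (ones: 8)
Count of 1-rows = 8+8+8+8+8+8+8+8 = 64

64


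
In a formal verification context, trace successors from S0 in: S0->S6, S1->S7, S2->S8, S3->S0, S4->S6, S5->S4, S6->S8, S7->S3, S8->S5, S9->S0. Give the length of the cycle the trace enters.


Trace from S0 until a state repeats:
  S0 -> S6 -> S8 -> S5 -> S4 -> S6
S6 first seen at step 1, revisited at step 5.
Cycle length = 5 - 1 = 4

4


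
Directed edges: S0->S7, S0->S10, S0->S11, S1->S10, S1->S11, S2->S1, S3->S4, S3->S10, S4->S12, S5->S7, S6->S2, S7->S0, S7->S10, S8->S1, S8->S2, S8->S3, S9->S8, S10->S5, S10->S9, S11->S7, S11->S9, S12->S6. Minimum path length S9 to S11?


BFS layer-by-layer from S9:
  dist 0: {S9}
  dist 1: {S8}
  dist 2: {S1, S2, S3}
  dist 3: {S4, S10, S11}
  -> S11 reached at distance 3
Shortest path length = 3

3


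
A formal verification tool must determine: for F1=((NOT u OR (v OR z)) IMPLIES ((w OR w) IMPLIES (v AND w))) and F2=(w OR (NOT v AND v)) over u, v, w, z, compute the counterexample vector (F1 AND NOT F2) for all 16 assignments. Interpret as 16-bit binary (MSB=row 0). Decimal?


F1 = ((NOT u OR (v OR z)) IMPLIES ((w OR w) IMPLIES (v AND w)))
F2 = (w OR (NOT v AND v))
Counterexample to F1=>F2 is where F1=1 and F2=0.
Evaluate each row (bits = u,v,w,z, MSB first):
  row 0 [0000]: F1=1 F2=0 -> F1&~F2 -> 1
  row 1 [0001]: F1=1 F2=0 -> F1&~F2 -> 1
  row 2 [0010]: F1=0 F2=1 -> F1&~F2 -> 0
  row 3 [0011]: F1=0 F2=1 -> F1&~F2 -> 0
  row 4 [0100]: F1=1 F2=0 -> F1&~F2 -> 1
  row 5 [0101]: F1=1 F2=0 -> F1&~F2 -> 1
  row 6 [0110]: F1=1 F2=1 -> F1&~F2 -> 0
  row 7 [0111]: F1=1 F2=1 -> F1&~F2 -> 0
  row 8 [1000]: F1=1 F2=0 -> F1&~F2 -> 1
  row 9 [1001]: F1=1 F2=0 -> F1&~F2 -> 1
  row 10 [1010]: F1=1 F2=1 -> F1&~F2 -> 0
  row 11 [1011]: F1=0 F2=1 -> F1&~F2 -> 0
  row 12 [1100]: F1=1 F2=0 -> F1&~F2 -> 1
  row 13 [1101]: F1=1 F2=0 -> F1&~F2 -> 1
  row 14 [1110]: F1=1 F2=1 -> F1&~F2 -> 0
  row 15 [1111]: F1=1 F2=1 -> F1&~F2 -> 0
Full result column, 4 rows per line (u,v fixed per line; w,z runs 00..11 left to right):
  rows 0-3 [u,v=00]: 1100  = hex C
  rows 4-7 [u,v=01]: 1100  = hex C
  rows 8-11 [u,v=10]: 1100  = hex C
  rows 12-15 [u,v=11]: 1100  = hex C
Counterexample vector (row 0 .. row 15) = 1100110011001100
Output column grouped in 4s = 1100 1100 1100 1100 = 0xCCCC
Convert to decimal digit by digit (value = value*16 + digit):
  C -> 12
  12*16 + 12 (C) = 204
  204*16 + 12 (C) = 3276
  3276*16 + 12 (C) = 52428
Decimal = 52428

52428


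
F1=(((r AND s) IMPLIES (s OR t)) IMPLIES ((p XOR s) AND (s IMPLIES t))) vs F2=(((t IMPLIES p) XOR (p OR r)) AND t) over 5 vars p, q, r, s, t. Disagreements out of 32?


F1 = (((r AND s) IMPLIES (s OR t)) IMPLIES ((p XOR s) AND (s IMPLIES t)))
F2 = (((t IMPLIES p) XOR (p OR r)) AND t)
Evaluate both on each of 32 rows (bits = p,q,r,s,t):
  row 0 [00000]: F1=0 F2=0 -> 0
  row 1 [00001]: F1=0 F2=0 -> 0
  row 2 [00010]: F1=0 F2=0 -> 0
  row 3 [00011]: F1=1 F2=0 (differ) -> 1
  row 4 [00100]: F1=0 F2=0 -> 0
  row 5 [00101]: F1=0 F2=1 (differ) -> 1
  row 6 [00110]: F1=0 F2=0 -> 0
  row 7 [00111]: F1=1 F2=1 -> 0
  row 8 [01000]: F1=0 F2=0 -> 0
  row 9 [01001]: F1=0 F2=0 -> 0
  row 10 [01010]: F1=0 F2=0 -> 0
  row 11 [01011]: F1=1 F2=0 (differ) -> 1
  row 12 [01100]: F1=0 F2=0 -> 0
  row 13 [01101]: F1=0 F2=1 (differ) -> 1
  row 14 [01110]: F1=0 F2=0 -> 0
  row 15 [01111]: F1=1 F2=1 -> 0
  row 16 [10000]: F1=1 F2=0 (differ) -> 1
  row 17 [10001]: F1=1 F2=0 (differ) -> 1
  row 18 [10010]: F1=0 F2=0 -> 0
  row 19 [10011]: F1=0 F2=0 -> 0
  row 20 [10100]: F1=1 F2=0 (differ) -> 1
  row 21 [10101]: F1=1 F2=0 (differ) -> 1
  row 22 [10110]: F1=0 F2=0 -> 0
  row 23 [10111]: F1=0 F2=0 -> 0
  row 24 [11000]: F1=1 F2=0 (differ) -> 1
  row 25 [11001]: F1=1 F2=0 (differ) -> 1
  row 26 [11010]: F1=0 F2=0 -> 0
  row 27 [11011]: F1=0 F2=0 -> 0
  row 28 [11100]: F1=1 F2=0 (differ) -> 1
  row 29 [11101]: F1=1 F2=0 (differ) -> 1
  row 30 [11110]: F1=0 F2=0 -> 0
  row 31 [11111]: F1=0 F2=0 -> 0
Full result column, 8 rows per line (p,q fixed per line; r,s,t runs 000..111 left to right):
  rows 0-7 [p,q=00]: 00010100  (ones: 2)
  rows 8-15 [p,q=01]: 00010100  (ones: 2)
  rows 16-23 [p,q=10]: 11001100  (ones: 4)
  rows 24-31 [p,q=11]: 11001100  (ones: 4)
Disagreements = 2+2+4+4 = 12

12


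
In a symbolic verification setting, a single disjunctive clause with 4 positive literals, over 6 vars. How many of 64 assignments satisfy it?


Step 1: Total=2^6=64
Step 2: Unsat when all 4 false: 2^2=4
Step 3: Sat=64-4=60

60


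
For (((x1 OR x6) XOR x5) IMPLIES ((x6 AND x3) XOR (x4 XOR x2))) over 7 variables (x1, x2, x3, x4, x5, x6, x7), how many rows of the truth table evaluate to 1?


Formula: (((x1 OR x6) XOR x5) IMPLIES ((x6 AND x3) XOR (x4 XOR x2))) over 7 vars (128 rows)
Evaluate each row (x1, x2, x3, x4, x5, x6, x7 as bits, MSB first):
  row 0 [0000000]: (((0 OR 0) XOR 0) IMPLIES ((0 AND 0) XOR (0 XOR 0))) -> 1
  row 1 [0000001]: (((0 OR 0) XOR 0) IMPLIES ((0 AND 0) XOR (0 XOR 0))) -> 1
  row 2 [0000010]: (((0 OR 1) XOR 0) IMPLIES ((1 AND 0) XOR (0 XOR 0))) -> 0
  row 3 [0000011]: (((0 OR 1) XOR 0) IMPLIES ((1 AND 0) XOR (0 XOR 0))) -> 0
  row 4 [0000100]: (((0 OR 0) XOR 1) IMPLIES ((0 AND 0) XOR (0 XOR 0))) -> 0
  (every remaining row is evaluated the same way; all 128 results are listed next)
Full result column, 8 rows per line (x1,x2,x3,x4 fixed per line; x5,x6,x7 runs 000..111 left to right):
  rows 0-7 [x1,x2,x3,x4=0000]: 11000011  (ones: 4)
  rows 8-15 [x1,x2,x3,x4=0001]: 11111111  (ones: 8)
  rows 16-23 [x1,x2,x3,x4=0010]: 11110011  (ones: 6)
  rows 24-31 [x1,x2,x3,x4=0011]: 11001111  (ones: 6)
  rows 32-39 [x1,x2,x3,x4=0100]: 11111111  (ones: 8)
  rows 40-47 [x1,x2,x3,x4=0101]: 11000011  (ones: 4)
  rows 48-55 [x1,x2,x3,x4=0110]: 11001111  (ones: 6)
  rows 56-63 [x1,x2,x3,x4=0111]: 11110011  (ones: 6)
  rows 64-71 [x1,x2,x3,x4=1000]: 00001111  (ones: 4)
  rows 72-79 [x1,x2,x3,x4=1001]: 11111111  (ones: 8)
  rows 80-87 [x1,x2,x3,x4=1010]: 00111111  (ones: 6)
  rows 88-95 [x1,x2,x3,x4=1011]: 11001111  (ones: 6)
  rows 96-103 [x1,x2,x3,x4=1100]: 11111111  (ones: 8)
  rows 104-111 [x1,x2,x3,x4=1101]: 00001111  (ones: 4)
  rows 112-119 [x1,x2,x3,x4=1110]: 11001111  (ones: 6)
  rows 120-127 [x1,x2,x3,x4=1111]: 00111111  (ones: 6)
Count of 1-rows = 4+8+6+6+8+4+6+6+4+8+6+6+8+4+6+6 = 96

96


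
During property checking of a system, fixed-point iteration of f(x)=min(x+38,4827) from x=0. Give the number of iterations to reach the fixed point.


Step 1: x=0, cap=4827, increment=38
Step 2: x grows by 38 each step until capped at 4827; fixed point is x=4827
Step 3: iterations = ceil(4827/38) = 128

128


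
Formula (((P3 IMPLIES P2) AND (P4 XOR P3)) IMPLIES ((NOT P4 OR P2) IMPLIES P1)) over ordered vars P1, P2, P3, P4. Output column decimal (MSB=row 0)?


Formula: (((P3 IMPLIES P2) AND (P4 XOR P3)) IMPLIES ((NOT P4 OR P2) IMPLIES P1)) over P1, P2, P3, P4 (16 rows)
Evaluate each row (bits = P1,P2,P3,P4, MSB first):
  row 0 [0000]: (((0 IMPLIES 0) AND (0 XOR 0)) IMPLIES ((NOT 0 OR 0) IMPLIES 0)) -> 1
  row 1 [0001]: (((0 IMPLIES 0) AND (1 XOR 0)) IMPLIES ((NOT 1 OR 0) IMPLIES 0)) -> 1
  row 2 [0010]: (((1 IMPLIES 0) AND (0 XOR 1)) IMPLIES ((NOT 0 OR 0) IMPLIES 0)) -> 1
  row 3 [0011]: (((1 IMPLIES 0) AND (1 XOR 1)) IMPLIES ((NOT 1 OR 0) IMPLIES 0)) -> 1
  row 4 [0100]: (((0 IMPLIES 1) AND (0 XOR 0)) IMPLIES ((NOT 0 OR 1) IMPLIES 0)) -> 1
  row 5 [0101]: (((0 IMPLIES 1) AND (1 XOR 0)) IMPLIES ((NOT 1 OR 1) IMPLIES 0)) -> 0
  row 6 [0110]: (((1 IMPLIES 1) AND (0 XOR 1)) IMPLIES ((NOT 0 OR 1) IMPLIES 0)) -> 0
  row 7 [0111]: (((1 IMPLIES 1) AND (1 XOR 1)) IMPLIES ((NOT 1 OR 1) IMPLIES 0)) -> 1
  row 8 [1000]: (((0 IMPLIES 0) AND (0 XOR 0)) IMPLIES ((NOT 0 OR 0) IMPLIES 1)) -> 1
  row 9 [1001]: (((0 IMPLIES 0) AND (1 XOR 0)) IMPLIES ((NOT 1 OR 0) IMPLIES 1)) -> 1
  row 10 [1010]: (((1 IMPLIES 0) AND (0 XOR 1)) IMPLIES ((NOT 0 OR 0) IMPLIES 1)) -> 1
  row 11 [1011]: (((1 IMPLIES 0) AND (1 XOR 1)) IMPLIES ((NOT 1 OR 0) IMPLIES 1)) -> 1
  row 12 [1100]: (((0 IMPLIES 1) AND (0 XOR 0)) IMPLIES ((NOT 0 OR 1) IMPLIES 1)) -> 1
  row 13 [1101]: (((0 IMPLIES 1) AND (1 XOR 0)) IMPLIES ((NOT 1 OR 1) IMPLIES 1)) -> 1
  row 14 [1110]: (((1 IMPLIES 1) AND (0 XOR 1)) IMPLIES ((NOT 0 OR 1) IMPLIES 1)) -> 1
  row 15 [1111]: (((1 IMPLIES 1) AND (1 XOR 1)) IMPLIES ((NOT 1 OR 1) IMPLIES 1)) -> 1
Full result column, 4 rows per line (P1,P2 fixed per line; P3,P4 runs 00..11 left to right):
  rows 0-3 [P1,P2=00]: 1111  = hex F
  rows 4-7 [P1,P2=01]: 1001  = hex 9
  rows 8-11 [P1,P2=10]: 1111  = hex F
  rows 12-15 [P1,P2=11]: 1111  = hex F
Output column (row 0 .. row 15) = 1111100111111111
Output column grouped in 4s = 1111 1001 1111 1111 = 0xF9FF
Convert to decimal digit by digit (value = value*16 + digit):
  F -> 15
  15*16 + 9 = 249
  249*16 + 15 (F) = 3999
  3999*16 + 15 (F) = 63999
Decimal = 63999

63999


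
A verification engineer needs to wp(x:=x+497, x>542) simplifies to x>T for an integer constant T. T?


Formula: wp(x:=E, P) = P[E/x] (substitute E for x in postcondition)
Step 1: Postcondition: x>542
Step 2: Substitute x+497 for x: x+497>542
Step 3: Solve for x: x > 542-497 = 45

45


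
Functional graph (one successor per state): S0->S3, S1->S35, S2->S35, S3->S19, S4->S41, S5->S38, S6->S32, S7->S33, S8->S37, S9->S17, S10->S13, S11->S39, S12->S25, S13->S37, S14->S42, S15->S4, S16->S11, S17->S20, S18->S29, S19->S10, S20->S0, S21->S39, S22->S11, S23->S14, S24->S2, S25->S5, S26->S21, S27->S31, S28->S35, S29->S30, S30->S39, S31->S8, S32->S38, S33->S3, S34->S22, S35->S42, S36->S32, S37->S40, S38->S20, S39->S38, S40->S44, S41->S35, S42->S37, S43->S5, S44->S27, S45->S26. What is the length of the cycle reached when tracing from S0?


Trace from S0 until a state repeats:
  S0 -> S3 -> S19 -> S10 -> S13 -> S37 -> S40 -> S44 -> S27 -> S31 -> S8 -> S37
S37 first seen at step 5, revisited at step 11.
Cycle length = 11 - 5 = 6

6


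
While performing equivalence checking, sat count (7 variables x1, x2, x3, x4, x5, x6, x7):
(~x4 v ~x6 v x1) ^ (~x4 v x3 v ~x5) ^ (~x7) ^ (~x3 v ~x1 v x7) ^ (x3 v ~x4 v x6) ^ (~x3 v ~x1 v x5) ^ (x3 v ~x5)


CNF with 7 clauses over 7 vars (128 assignments).
An assignment satisfies CNF iff every clause has >=1 true literal.
Check each row (bits = x1,x2,x3,x4,x5,x6,x7; clause T/F shown):
  row 0 [0000000]: clauses=TTTTTTT -> 1
  row 1 [0000001]: clauses=TTFTTTT -> 0
  row 2 [0000010]: clauses=TTTTTTT -> 1
  row 3 [0000011]: clauses=TTFTTTT -> 0
  row 4 [0000100]: clauses=TTTTTTF -> 0
  (every remaining row is evaluated the same way; all 128 results are listed next)
Full result column, 8 rows per line (x1,x2,x3,x4 fixed per line; x5,x6,x7 runs 000..111 left to right):
  rows 0-7 [x1,x2,x3,x4=0000]: 10100000  (ones: 2)
  rows 8-15 [x1,x2,x3,x4=0001]: 00000000  (ones: 0)
  rows 16-23 [x1,x2,x3,x4=0010]: 10101010  (ones: 4)
  rows 24-31 [x1,x2,x3,x4=0011]: 10001000  (ones: 2)
  rows 32-39 [x1,x2,x3,x4=0100]: 10100000  (ones: 2)
  rows 40-47 [x1,x2,x3,x4=0101]: 00000000  (ones: 0)
  rows 48-55 [x1,x2,x3,x4=0110]: 10101010  (ones: 4)
  rows 56-63 [x1,x2,x3,x4=0111]: 10001000  (ones: 2)
  rows 64-71 [x1,x2,x3,x4=1000]: 10100000  (ones: 2)
  rows 72-79 [x1,x2,x3,x4=1001]: 00100000  (ones: 1)
  rows 80-87 [x1,x2,x3,x4=1010]: 00000000  (ones: 0)
  rows 88-95 [x1,x2,x3,x4=1011]: 00000000  (ones: 0)
  rows 96-103 [x1,x2,x3,x4=1100]: 10100000  (ones: 2)
  rows 104-111 [x1,x2,x3,x4=1101]: 00100000  (ones: 1)
  rows 112-119 [x1,x2,x3,x4=1110]: 00000000  (ones: 0)
  rows 120-127 [x1,x2,x3,x4=1111]: 00000000  (ones: 0)
Satisfying assignments = 2+0+4+2+2+0+4+2+2+1+0+0+2+1+0+0 = 22

22


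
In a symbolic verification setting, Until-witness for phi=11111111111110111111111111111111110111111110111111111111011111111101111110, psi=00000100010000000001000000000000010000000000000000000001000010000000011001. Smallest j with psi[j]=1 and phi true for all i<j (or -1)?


(phi U psi) at 0: need smallest j with psi[j]=1 and phi[i]=1 for all i in [0,j).
Scan from step 0:
  step 0: phi=1, psi=0 -> continue
  step 1: phi=1, psi=0 -> continue
  step 2: phi=1, psi=0 -> continue
  step 3: phi=1, psi=0 -> continue
  step 5: psi=1 and phi held for [0,5) -> witness found
Witness step = 5

5


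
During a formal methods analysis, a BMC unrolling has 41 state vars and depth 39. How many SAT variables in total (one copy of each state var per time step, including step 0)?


BMC unrolls to depth k, creating one copy of each state var for steps 0..k.
Step count = 39 + 1 = 40 (steps 0 through 39)
Vars per step = 41
Total = 41 * 40 = 1640

1640


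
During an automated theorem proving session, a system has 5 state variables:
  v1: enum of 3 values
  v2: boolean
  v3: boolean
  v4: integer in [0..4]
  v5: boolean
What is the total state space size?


State space = product of domain sizes of all variables.
Domain sizes:
  v1 (enum of 3 values): 3
  v2 (boolean): 2
  v3 (boolean): 2
  v4 (integer in [0..4]): 5
  v5 (boolean): 2
Product = 3 * 2 * 2 * 5 * 2 = 120

120


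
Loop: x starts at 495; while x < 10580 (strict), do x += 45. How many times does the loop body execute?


Step 1: x goes from 495 toward 10580 by 45; the body runs while x<10580, so iterations = ceil((bound-start)/step)
Step 2: Distance=10085
Step 3: ceil(10085/45)=225

225


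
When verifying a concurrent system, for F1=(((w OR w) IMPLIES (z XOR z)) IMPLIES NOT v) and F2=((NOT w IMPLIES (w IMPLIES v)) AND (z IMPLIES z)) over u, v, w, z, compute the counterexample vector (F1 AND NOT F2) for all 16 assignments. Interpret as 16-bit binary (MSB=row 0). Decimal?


F1 = (((w OR w) IMPLIES (z XOR z)) IMPLIES NOT v)
F2 = ((NOT w IMPLIES (w IMPLIES v)) AND (z IMPLIES z))
Counterexample to F1=>F2 is where F1=1 and F2=0.
Evaluate each row (bits = u,v,w,z, MSB first):
  row 0 [0000]: F1=1 F2=1 -> F1&~F2 -> 0
  row 1 [0001]: F1=1 F2=1 -> F1&~F2 -> 0
  row 2 [0010]: F1=1 F2=1 -> F1&~F2 -> 0
  row 3 [0011]: F1=1 F2=1 -> F1&~F2 -> 0
  row 4 [0100]: F1=0 F2=1 -> F1&~F2 -> 0
  row 5 [0101]: F1=0 F2=1 -> F1&~F2 -> 0
  row 6 [0110]: F1=1 F2=1 -> F1&~F2 -> 0
  row 7 [0111]: F1=1 F2=1 -> F1&~F2 -> 0
  row 8 [1000]: F1=1 F2=1 -> F1&~F2 -> 0
  row 9 [1001]: F1=1 F2=1 -> F1&~F2 -> 0
  row 10 [1010]: F1=1 F2=1 -> F1&~F2 -> 0
  row 11 [1011]: F1=1 F2=1 -> F1&~F2 -> 0
  row 12 [1100]: F1=0 F2=1 -> F1&~F2 -> 0
  row 13 [1101]: F1=0 F2=1 -> F1&~F2 -> 0
  row 14 [1110]: F1=1 F2=1 -> F1&~F2 -> 0
  row 15 [1111]: F1=1 F2=1 -> F1&~F2 -> 0
Full result column, 4 rows per line (u,v fixed per line; w,z runs 00..11 left to right):
  rows 0-3 [u,v=00]: 0000  = hex 0
  rows 4-7 [u,v=01]: 0000  = hex 0
  rows 8-11 [u,v=10]: 0000  = hex 0
  rows 12-15 [u,v=11]: 0000  = hex 0
Counterexample vector (row 0 .. row 15) = 0000000000000000
Output column grouped in 4s = 0000 0000 0000 0000 = 0x0000
Convert to decimal digit by digit (value = value*16 + digit):
  0 -> 0
  0*16 + 0 = 0
  0*16 + 0 = 0
  0*16 + 0 = 0
Decimal = 0

0


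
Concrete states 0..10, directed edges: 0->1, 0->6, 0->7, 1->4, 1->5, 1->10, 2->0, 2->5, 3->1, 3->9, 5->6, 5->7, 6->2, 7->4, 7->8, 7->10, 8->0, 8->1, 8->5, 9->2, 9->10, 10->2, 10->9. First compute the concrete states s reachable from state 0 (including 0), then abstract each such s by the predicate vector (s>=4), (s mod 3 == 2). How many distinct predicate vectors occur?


BFS from 0:
Concrete reachable: {0, 1, 2, 4, 5, 6, 7, 8, 9, 10}
Abstract via predicates (s>=4), (s mod 3 == 2):
  (0,0) <- {0, 1}
  (0,1) <- {2}
  (1,0) <- {4, 6, 7, 9, 10}
  (1,1) <- {5, 8}
Distinct abstract states = 4

4


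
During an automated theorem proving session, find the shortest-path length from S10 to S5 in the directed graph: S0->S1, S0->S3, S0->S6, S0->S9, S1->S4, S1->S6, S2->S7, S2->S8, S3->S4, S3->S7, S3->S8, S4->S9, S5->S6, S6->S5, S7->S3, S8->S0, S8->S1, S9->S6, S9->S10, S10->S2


BFS layer-by-layer from S10:
  dist 0: {S10}
  dist 1: {S2}
  dist 2: {S7, S8}
  dist 3: {S0, S1, S3}
  dist 4: {S4, S6, S9}
  dist 5: {S5}
  -> S5 reached at distance 5
Shortest path length = 5

5


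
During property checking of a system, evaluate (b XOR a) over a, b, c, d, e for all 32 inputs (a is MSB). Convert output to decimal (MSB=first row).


Formula: (b XOR a) over a, b, c, d, e (32 rows)
Evaluate each row (bits = a,b,c,d,e, MSB first):
  row 0 [00000]: (0 XOR 0) -> 0
  row 1 [00001]: (0 XOR 0) -> 0
  row 2 [00010]: (0 XOR 0) -> 0
  row 3 [00011]: (0 XOR 0) -> 0
  row 4 [00100]: (0 XOR 0) -> 0
  row 5 [00101]: (0 XOR 0) -> 0
  row 6 [00110]: (0 XOR 0) -> 0
  row 7 [00111]: (0 XOR 0) -> 0
  row 8 [01000]: (1 XOR 0) -> 1
  row 9 [01001]: (1 XOR 0) -> 1
  row 10 [01010]: (1 XOR 0) -> 1
  row 11 [01011]: (1 XOR 0) -> 1
  row 12 [01100]: (1 XOR 0) -> 1
  row 13 [01101]: (1 XOR 0) -> 1
  row 14 [01110]: (1 XOR 0) -> 1
  row 15 [01111]: (1 XOR 0) -> 1
  row 16 [10000]: (0 XOR 1) -> 1
  row 17 [10001]: (0 XOR 1) -> 1
  row 18 [10010]: (0 XOR 1) -> 1
  row 19 [10011]: (0 XOR 1) -> 1
  row 20 [10100]: (0 XOR 1) -> 1
  row 21 [10101]: (0 XOR 1) -> 1
  row 22 [10110]: (0 XOR 1) -> 1
  row 23 [10111]: (0 XOR 1) -> 1
  row 24 [11000]: (1 XOR 1) -> 0
  row 25 [11001]: (1 XOR 1) -> 0
  row 26 [11010]: (1 XOR 1) -> 0
  row 27 [11011]: (1 XOR 1) -> 0
  row 28 [11100]: (1 XOR 1) -> 0
  row 29 [11101]: (1 XOR 1) -> 0
  row 30 [11110]: (1 XOR 1) -> 0
  row 31 [11111]: (1 XOR 1) -> 0
Full result column, 4 rows per line (a,b,c fixed per line; d,e runs 00..11 left to right):
  rows 0-3 [a,b,c=000]: 0000  = hex 0
  rows 4-7 [a,b,c=001]: 0000  = hex 0
  rows 8-11 [a,b,c=010]: 1111  = hex F
  rows 12-15 [a,b,c=011]: 1111  = hex F
  rows 16-19 [a,b,c=100]: 1111  = hex F
  rows 20-23 [a,b,c=101]: 1111  = hex F
  rows 24-27 [a,b,c=110]: 0000  = hex 0
  rows 28-31 [a,b,c=111]: 0000  = hex 0
Output column (row 0 .. row 31) = 00000000111111111111111100000000
Output column grouped in 4s = 0000 0000 1111 1111 1111 1111 0000 0000 = 0x00FFFF00
Convert to decimal digit by digit (value = value*16 + digit):
  0 -> 0
  0*16 + 0 = 0
  0*16 + 15 (F) = 15
  15*16 + 15 (F) = 255
  255*16 + 15 (F) = 4095
  4095*16 + 15 (F) = 65535
  65535*16 + 0 = 1048560
  1048560*16 + 0 = 16776960
Decimal = 16776960

16776960


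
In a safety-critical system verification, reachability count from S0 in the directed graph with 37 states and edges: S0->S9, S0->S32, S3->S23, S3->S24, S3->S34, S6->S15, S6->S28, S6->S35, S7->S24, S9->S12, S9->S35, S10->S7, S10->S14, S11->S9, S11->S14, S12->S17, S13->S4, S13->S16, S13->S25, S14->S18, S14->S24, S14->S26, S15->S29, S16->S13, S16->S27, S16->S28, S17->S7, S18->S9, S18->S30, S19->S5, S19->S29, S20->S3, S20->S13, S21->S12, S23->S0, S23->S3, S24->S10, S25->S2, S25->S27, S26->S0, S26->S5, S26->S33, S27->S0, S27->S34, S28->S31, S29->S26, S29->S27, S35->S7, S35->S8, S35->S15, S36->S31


BFS from S0:
  layer 0: {S0}
  layer 1: {S9, S32}
  layer 2: {S12, S35}
  layer 3: {S7, S8, S15, S17}
  layer 4: {S24, S29}
  layer 5: {S10, S26, S27}
  layer 6: {S5, S14, S33, S34}
  layer 7: {S18}
  layer 8: {S30}
Reachable set: {S0, S5, S7, S8, S9, S10, S12, S14, S15, S17, S18, S24, S26, S27, S29, S30, S32, S33, S34, S35}
Count = 20

20


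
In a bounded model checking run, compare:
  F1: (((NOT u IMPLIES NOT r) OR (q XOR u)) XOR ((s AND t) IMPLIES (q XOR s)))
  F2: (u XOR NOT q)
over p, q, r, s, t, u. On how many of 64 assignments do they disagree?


F1 = (((NOT u IMPLIES NOT r) OR (q XOR u)) XOR ((s AND t) IMPLIES (q XOR s)))
F2 = (u XOR NOT q)
Evaluate both on each of 64 rows (bits = p,q,r,s,t,u):
  row 0 [000000]: F1=0 F2=1 (differ) -> 1
  row 1 [000001]: F1=0 F2=0 -> 0
  row 2 [000010]: F1=0 F2=1 (differ) -> 1
  row 3 [000011]: F1=0 F2=0 -> 0
  row 4 [000100]: F1=0 F2=1 (differ) -> 1
  (every remaining row is evaluated the same way; all 64 results are listed next)
Full result column, 8 rows per line (p,q,r fixed per line; s,t,u runs 000..111 left to right):
  rows 0-7 [p,q,r=000]: 10101010  (ones: 4)
  rows 8-15 [p,q,r=001]: 00000000  (ones: 0)
  rows 16-23 [p,q,r=010]: 01010110  (ones: 4)
  rows 24-31 [p,q,r=011]: 01010110  (ones: 4)
  rows 32-39 [p,q,r=100]: 10101010  (ones: 4)
  rows 40-47 [p,q,r=101]: 00000000  (ones: 0)
  rows 48-55 [p,q,r=110]: 01010110  (ones: 4)
  rows 56-63 [p,q,r=111]: 01010110  (ones: 4)
Disagreements = 4+0+4+4+4+0+4+4 = 24

24


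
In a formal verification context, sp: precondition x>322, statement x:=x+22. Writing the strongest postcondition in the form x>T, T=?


Formula: sp(P, x:=E) = exists old_x. (x = E[old_x/x]) AND P[old_x/x] (old_x is the value of x before the assignment; eliminate old_x by solving x = E[old_x/x] for old_x)
Step 1: Precondition P: x>322, i.e. old_x > 322
Step 2: Assignment gives x = old_x + 22, so old_x = x - 22
Step 3: Substitute into P: x - 22 > 322
Step 4: Simplify: x > 322+22 = 344

344


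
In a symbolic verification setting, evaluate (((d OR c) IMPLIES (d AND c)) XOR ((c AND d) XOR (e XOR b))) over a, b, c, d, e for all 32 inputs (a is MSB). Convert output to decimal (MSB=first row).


Formula: (((d OR c) IMPLIES (d AND c)) XOR ((c AND d) XOR (e XOR b))) over a, b, c, d, e (32 rows)
Evaluate each row (bits = a,b,c,d,e, MSB first):
  row 0 [00000]: (((0 OR 0) IMPLIES (0 AND 0)) XOR ((0 AND 0) XOR (0 XOR 0))) -> 1
  row 1 [00001]: (((0 OR 0) IMPLIES (0 AND 0)) XOR ((0 AND 0) XOR (1 XOR 0))) -> 0
  row 2 [00010]: (((1 OR 0) IMPLIES (1 AND 0)) XOR ((0 AND 1) XOR (0 XOR 0))) -> 0
  row 3 [00011]: (((1 OR 0) IMPLIES (1 AND 0)) XOR ((0 AND 1) XOR (1 XOR 0))) -> 1
  row 4 [00100]: (((0 OR 1) IMPLIES (0 AND 1)) XOR ((1 AND 0) XOR (0 XOR 0))) -> 0
  row 5 [00101]: (((0 OR 1) IMPLIES (0 AND 1)) XOR ((1 AND 0) XOR (1 XOR 0))) -> 1
  row 6 [00110]: (((1 OR 1) IMPLIES (1 AND 1)) XOR ((1 AND 1) XOR (0 XOR 0))) -> 0
  row 7 [00111]: (((1 OR 1) IMPLIES (1 AND 1)) XOR ((1 AND 1) XOR (1 XOR 0))) -> 1
  row 8 [01000]: (((0 OR 0) IMPLIES (0 AND 0)) XOR ((0 AND 0) XOR (0 XOR 1))) -> 0
  row 9 [01001]: (((0 OR 0) IMPLIES (0 AND 0)) XOR ((0 AND 0) XOR (1 XOR 1))) -> 1
  row 10 [01010]: (((1 OR 0) IMPLIES (1 AND 0)) XOR ((0 AND 1) XOR (0 XOR 1))) -> 1
  row 11 [01011]: (((1 OR 0) IMPLIES (1 AND 0)) XOR ((0 AND 1) XOR (1 XOR 1))) -> 0
  row 12 [01100]: (((0 OR 1) IMPLIES (0 AND 1)) XOR ((1 AND 0) XOR (0 XOR 1))) -> 1
  row 13 [01101]: (((0 OR 1) IMPLIES (0 AND 1)) XOR ((1 AND 0) XOR (1 XOR 1))) -> 0
  row 14 [01110]: (((1 OR 1) IMPLIES (1 AND 1)) XOR ((1 AND 1) XOR (0 XOR 1))) -> 1
  row 15 [01111]: (((1 OR 1) IMPLIES (1 AND 1)) XOR ((1 AND 1) XOR (1 XOR 1))) -> 0
  row 16 [10000]: (((0 OR 0) IMPLIES (0 AND 0)) XOR ((0 AND 0) XOR (0 XOR 0))) -> 1
  row 17 [10001]: (((0 OR 0) IMPLIES (0 AND 0)) XOR ((0 AND 0) XOR (1 XOR 0))) -> 0
  row 18 [10010]: (((1 OR 0) IMPLIES (1 AND 0)) XOR ((0 AND 1) XOR (0 XOR 0))) -> 0
  row 19 [10011]: (((1 OR 0) IMPLIES (1 AND 0)) XOR ((0 AND 1) XOR (1 XOR 0))) -> 1
  row 20 [10100]: (((0 OR 1) IMPLIES (0 AND 1)) XOR ((1 AND 0) XOR (0 XOR 0))) -> 0
  row 21 [10101]: (((0 OR 1) IMPLIES (0 AND 1)) XOR ((1 AND 0) XOR (1 XOR 0))) -> 1
  row 22 [10110]: (((1 OR 1) IMPLIES (1 AND 1)) XOR ((1 AND 1) XOR (0 XOR 0))) -> 0
  row 23 [10111]: (((1 OR 1) IMPLIES (1 AND 1)) XOR ((1 AND 1) XOR (1 XOR 0))) -> 1
  row 24 [11000]: (((0 OR 0) IMPLIES (0 AND 0)) XOR ((0 AND 0) XOR (0 XOR 1))) -> 0
  row 25 [11001]: (((0 OR 0) IMPLIES (0 AND 0)) XOR ((0 AND 0) XOR (1 XOR 1))) -> 1
  row 26 [11010]: (((1 OR 0) IMPLIES (1 AND 0)) XOR ((0 AND 1) XOR (0 XOR 1))) -> 1
  row 27 [11011]: (((1 OR 0) IMPLIES (1 AND 0)) XOR ((0 AND 1) XOR (1 XOR 1))) -> 0
  row 28 [11100]: (((0 OR 1) IMPLIES (0 AND 1)) XOR ((1 AND 0) XOR (0 XOR 1))) -> 1
  row 29 [11101]: (((0 OR 1) IMPLIES (0 AND 1)) XOR ((1 AND 0) XOR (1 XOR 1))) -> 0
  row 30 [11110]: (((1 OR 1) IMPLIES (1 AND 1)) XOR ((1 AND 1) XOR (0 XOR 1))) -> 1
  row 31 [11111]: (((1 OR 1) IMPLIES (1 AND 1)) XOR ((1 AND 1) XOR (1 XOR 1))) -> 0
Full result column, 4 rows per line (a,b,c fixed per line; d,e runs 00..11 left to right):
  rows 0-3 [a,b,c=000]: 1001  = hex 9
  rows 4-7 [a,b,c=001]: 0101  = hex 5
  rows 8-11 [a,b,c=010]: 0110  = hex 6
  rows 12-15 [a,b,c=011]: 1010  = hex A
  rows 16-19 [a,b,c=100]: 1001  = hex 9
  rows 20-23 [a,b,c=101]: 0101  = hex 5
  rows 24-27 [a,b,c=110]: 0110  = hex 6
  rows 28-31 [a,b,c=111]: 1010  = hex A
Output column (row 0 .. row 31) = 10010101011010101001010101101010
Output column grouped in 4s = 1001 0101 0110 1010 1001 0101 0110 1010 = 0x956A956A
Convert to decimal digit by digit (value = value*16 + digit):
  9 -> 9
  9*16 + 5 = 149
  149*16 + 6 = 2390
  2390*16 + 10 (A) = 38250
  38250*16 + 9 = 612009
  612009*16 + 5 = 9792149
  9792149*16 + 6 = 156674390
  156674390*16 + 10 (A) = 2506790250
Decimal = 2506790250

2506790250


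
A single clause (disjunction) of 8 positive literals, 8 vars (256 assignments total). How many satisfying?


Step 1: Total=2^8=256
Step 2: Unsat when all 8 false: 2^0=1
Step 3: Sat=256-1=255

255


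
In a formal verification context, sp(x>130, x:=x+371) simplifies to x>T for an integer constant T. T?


Formula: sp(P, x:=E) = exists old_x. (x = E[old_x/x]) AND P[old_x/x] (old_x is the value of x before the assignment; eliminate old_x by solving x = E[old_x/x] for old_x)
Step 1: Precondition P: x>130, i.e. old_x > 130
Step 2: Assignment gives x = old_x + 371, so old_x = x - 371
Step 3: Substitute into P: x - 371 > 130
Step 4: Simplify: x > 130+371 = 501

501


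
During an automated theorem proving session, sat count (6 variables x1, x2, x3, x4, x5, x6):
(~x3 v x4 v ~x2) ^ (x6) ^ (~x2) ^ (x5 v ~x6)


CNF with 4 clauses over 6 vars (64 assignments).
An assignment satisfies CNF iff every clause has >=1 true literal.
Check each row (bits = x1,x2,x3,x4,x5,x6; clause T/F shown):
  row 0 [000000]: clauses=TFTT -> 0
  row 1 [000001]: clauses=TTTF -> 0
  row 2 [000010]: clauses=TFTT -> 0
  row 3 [000011]: clauses=TTTT -> 1
  row 4 [000100]: clauses=TFTT -> 0
  (every remaining row is evaluated the same way; all 64 results are listed next)
Full result column, 8 rows per line (x1,x2,x3 fixed per line; x4,x5,x6 runs 000..111 left to right):
  rows 0-7 [x1,x2,x3=000]: 00010001  (ones: 2)
  rows 8-15 [x1,x2,x3=001]: 00010001  (ones: 2)
  rows 16-23 [x1,x2,x3=010]: 00000000  (ones: 0)
  rows 24-31 [x1,x2,x3=011]: 00000000  (ones: 0)
  rows 32-39 [x1,x2,x3=100]: 00010001  (ones: 2)
  rows 40-47 [x1,x2,x3=101]: 00010001  (ones: 2)
  rows 48-55 [x1,x2,x3=110]: 00000000  (ones: 0)
  rows 56-63 [x1,x2,x3=111]: 00000000  (ones: 0)
Satisfying assignments = 2+2+0+0+2+2+0+0 = 8

8


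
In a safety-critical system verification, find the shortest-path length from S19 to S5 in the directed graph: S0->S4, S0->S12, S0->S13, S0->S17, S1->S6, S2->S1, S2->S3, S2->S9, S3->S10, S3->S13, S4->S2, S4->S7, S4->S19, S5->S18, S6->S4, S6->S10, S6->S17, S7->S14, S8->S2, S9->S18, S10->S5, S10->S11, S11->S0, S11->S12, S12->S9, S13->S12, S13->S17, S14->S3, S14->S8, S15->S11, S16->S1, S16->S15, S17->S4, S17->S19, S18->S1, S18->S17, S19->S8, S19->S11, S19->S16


BFS layer-by-layer from S19:
  dist 0: {S19}
  dist 1: {S8, S11, S16}
  dist 2: {S0, S1, S2, S12, S15}
  dist 3: {S3, S4, S6, S9, S13, S17}
  dist 4: {S7, S10, S18}
  dist 5: {S5, S14}
  -> S5 reached at distance 5
Shortest path length = 5

5


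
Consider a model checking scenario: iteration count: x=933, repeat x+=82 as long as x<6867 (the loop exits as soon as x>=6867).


Step 1: x goes from 933 toward 6867 by 82; the body runs while x<6867, so iterations = ceil((bound-start)/step)
Step 2: Distance=5934
Step 3: ceil(5934/82)=73

73


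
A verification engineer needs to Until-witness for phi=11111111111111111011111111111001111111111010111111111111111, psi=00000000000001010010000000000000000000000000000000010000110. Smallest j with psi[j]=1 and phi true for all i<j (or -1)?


(phi U psi) at 0: need smallest j with psi[j]=1 and phi[i]=1 for all i in [0,j).
Scan from step 0:
  step 0: phi=1, psi=0 -> continue
  step 1: phi=1, psi=0 -> continue
  step 2: phi=1, psi=0 -> continue
  step 3: phi=1, psi=0 -> continue
  step 13: psi=1 and phi held for [0,13) -> witness found
Witness step = 13

13


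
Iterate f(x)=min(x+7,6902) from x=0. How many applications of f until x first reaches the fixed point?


Step 1: x=0, cap=6902, increment=7
Step 2: x grows by 7 each step until capped at 6902; fixed point is x=6902
Step 3: iterations = ceil(6902/7) = 986

986


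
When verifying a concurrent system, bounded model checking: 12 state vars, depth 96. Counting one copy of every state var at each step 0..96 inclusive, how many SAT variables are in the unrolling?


BMC unrolls to depth k, creating one copy of each state var for steps 0..k.
Step count = 96 + 1 = 97 (steps 0 through 96)
Vars per step = 12
Total = 12 * 97 = 1164

1164


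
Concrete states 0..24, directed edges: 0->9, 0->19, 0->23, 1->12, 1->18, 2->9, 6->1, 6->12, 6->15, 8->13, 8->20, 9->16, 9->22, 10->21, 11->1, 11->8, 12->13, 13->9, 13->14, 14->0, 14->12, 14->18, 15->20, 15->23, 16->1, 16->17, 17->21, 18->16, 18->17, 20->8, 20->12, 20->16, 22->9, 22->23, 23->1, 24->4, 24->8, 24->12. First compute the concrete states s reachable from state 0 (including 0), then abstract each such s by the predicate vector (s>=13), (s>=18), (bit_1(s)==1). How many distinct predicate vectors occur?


BFS from 0:
Concrete reachable: {0, 1, 9, 12, 13, 14, 16, 17, 18, 19, 21, 22, 23}
Abstract via predicates (s>=13), (s>=18), (bit_1(s)==1):
  (0,0,0) <- {0, 1, 9, 12}
  (1,0,0) <- {13, 16, 17}
  (1,0,1) <- {14}
  (1,1,0) <- {21}
  (1,1,1) <- {18, 19, 22, 23}
Distinct abstract states = 5

5


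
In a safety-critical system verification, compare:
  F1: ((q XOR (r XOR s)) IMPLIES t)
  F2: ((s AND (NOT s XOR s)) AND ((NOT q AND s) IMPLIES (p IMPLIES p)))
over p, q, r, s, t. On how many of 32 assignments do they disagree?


F1 = ((q XOR (r XOR s)) IMPLIES t)
F2 = ((s AND (NOT s XOR s)) AND ((NOT q AND s) IMPLIES (p IMPLIES p)))
Evaluate both on each of 32 rows (bits = p,q,r,s,t):
  row 0 [00000]: F1=1 F2=0 (differ) -> 1
  row 1 [00001]: F1=1 F2=0 (differ) -> 1
  row 2 [00010]: F1=0 F2=1 (differ) -> 1
  row 3 [00011]: F1=1 F2=1 -> 0
  row 4 [00100]: F1=0 F2=0 -> 0
  row 5 [00101]: F1=1 F2=0 (differ) -> 1
  row 6 [00110]: F1=1 F2=1 -> 0
  row 7 [00111]: F1=1 F2=1 -> 0
  row 8 [01000]: F1=0 F2=0 -> 0
  row 9 [01001]: F1=1 F2=0 (differ) -> 1
  row 10 [01010]: F1=1 F2=1 -> 0
  row 11 [01011]: F1=1 F2=1 -> 0
  row 12 [01100]: F1=1 F2=0 (differ) -> 1
  row 13 [01101]: F1=1 F2=0 (differ) -> 1
  row 14 [01110]: F1=0 F2=1 (differ) -> 1
  row 15 [01111]: F1=1 F2=1 -> 0
  row 16 [10000]: F1=1 F2=0 (differ) -> 1
  row 17 [10001]: F1=1 F2=0 (differ) -> 1
  row 18 [10010]: F1=0 F2=1 (differ) -> 1
  row 19 [10011]: F1=1 F2=1 -> 0
  row 20 [10100]: F1=0 F2=0 -> 0
  row 21 [10101]: F1=1 F2=0 (differ) -> 1
  row 22 [10110]: F1=1 F2=1 -> 0
  row 23 [10111]: F1=1 F2=1 -> 0
  row 24 [11000]: F1=0 F2=0 -> 0
  row 25 [11001]: F1=1 F2=0 (differ) -> 1
  row 26 [11010]: F1=1 F2=1 -> 0
  row 27 [11011]: F1=1 F2=1 -> 0
  row 28 [11100]: F1=1 F2=0 (differ) -> 1
  row 29 [11101]: F1=1 F2=0 (differ) -> 1
  row 30 [11110]: F1=0 F2=1 (differ) -> 1
  row 31 [11111]: F1=1 F2=1 -> 0
Full result column, 8 rows per line (p,q fixed per line; r,s,t runs 000..111 left to right):
  rows 0-7 [p,q=00]: 11100100  (ones: 4)
  rows 8-15 [p,q=01]: 01001110  (ones: 4)
  rows 16-23 [p,q=10]: 11100100  (ones: 4)
  rows 24-31 [p,q=11]: 01001110  (ones: 4)
Disagreements = 4+4+4+4 = 16

16


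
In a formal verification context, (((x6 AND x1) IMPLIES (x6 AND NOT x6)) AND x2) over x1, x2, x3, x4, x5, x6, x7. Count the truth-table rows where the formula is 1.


Formula: (((x6 AND x1) IMPLIES (x6 AND NOT x6)) AND x2) over 7 vars (128 rows)
Evaluate each row (x1, x2, x3, x4, x5, x6, x7 as bits, MSB first):
  row 0 [0000000]: (((0 AND 0) IMPLIES (0 AND NOT 0)) AND 0) -> 0
  row 1 [0000001]: (((0 AND 0) IMPLIES (0 AND NOT 0)) AND 0) -> 0
  row 2 [0000010]: (((1 AND 0) IMPLIES (1 AND NOT 1)) AND 0) -> 0
  row 3 [0000011]: (((1 AND 0) IMPLIES (1 AND NOT 1)) AND 0) -> 0
  row 4 [0000100]: (((0 AND 0) IMPLIES (0 AND NOT 0)) AND 0) -> 0
  (every remaining row is evaluated the same way; all 128 results are listed next)
Full result column, 8 rows per line (x1,x2,x3,x4 fixed per line; x5,x6,x7 runs 000..111 left to right):
  rows 0-7 [x1,x2,x3,x4=0000]: 00000000  (ones: 0)
  rows 8-15 [x1,x2,x3,x4=0001]: 00000000  (ones: 0)
  rows 16-23 [x1,x2,x3,x4=0010]: 00000000  (ones: 0)
  rows 24-31 [x1,x2,x3,x4=0011]: 00000000  (ones: 0)
  rows 32-39 [x1,x2,x3,x4=0100]: 11111111  (ones: 8)
  rows 40-47 [x1,x2,x3,x4=0101]: 11111111  (ones: 8)
  rows 48-55 [x1,x2,x3,x4=0110]: 11111111  (ones: 8)
  rows 56-63 [x1,x2,x3,x4=0111]: 11111111  (ones: 8)
  rows 64-71 [x1,x2,x3,x4=1000]: 00000000  (ones: 0)
  rows 72-79 [x1,x2,x3,x4=1001]: 00000000  (ones: 0)
  rows 80-87 [x1,x2,x3,x4=1010]: 00000000  (ones: 0)
  rows 88-95 [x1,x2,x3,x4=1011]: 00000000  (ones: 0)
  rows 96-103 [x1,x2,x3,x4=1100]: 11001100  (ones: 4)
  rows 104-111 [x1,x2,x3,x4=1101]: 11001100  (ones: 4)
  rows 112-119 [x1,x2,x3,x4=1110]: 11001100  (ones: 4)
  rows 120-127 [x1,x2,x3,x4=1111]: 11001100  (ones: 4)
Count of 1-rows = 0+0+0+0+8+8+8+8+0+0+0+0+4+4+4+4 = 48

48
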